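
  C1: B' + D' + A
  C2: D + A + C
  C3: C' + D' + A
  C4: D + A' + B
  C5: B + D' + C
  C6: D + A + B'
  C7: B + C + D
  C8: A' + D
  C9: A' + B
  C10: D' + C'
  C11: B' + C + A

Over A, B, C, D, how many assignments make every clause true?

There are 2^4 = 16 truth assignments over (A, B, C, D).
Check each against the 11 clauses (columns in the order A, B, C, D):
  F F F F  ✗ fails (D + A + C)
  F F F T  ✗ fails (B + D' + C)
  F F T F  ✓ satisfies all
  F F T T  ✗ fails (C' + D' + A)
  F T F F  ✗ fails (D + A + C)
  F T F T  ✗ fails (B' + D' + A)
  F T T F  ✗ fails (D + A + B')
  F T T T  ✗ fails (B' + D' + A)
  T F F F  ✗ fails (D + A' + B)
  T F F T  ✗ fails (B + D' + C)
  T F T F  ✗ fails (D + A' + B)
  T F T T  ✗ fails (A' + B)
  T T F F  ✗ fails (A' + D)
  T T F T  ✓ satisfies all
  T T T F  ✗ fails (A' + D)
  T T T T  ✗ fails (D' + C')
2 of the 16 rows are models.

2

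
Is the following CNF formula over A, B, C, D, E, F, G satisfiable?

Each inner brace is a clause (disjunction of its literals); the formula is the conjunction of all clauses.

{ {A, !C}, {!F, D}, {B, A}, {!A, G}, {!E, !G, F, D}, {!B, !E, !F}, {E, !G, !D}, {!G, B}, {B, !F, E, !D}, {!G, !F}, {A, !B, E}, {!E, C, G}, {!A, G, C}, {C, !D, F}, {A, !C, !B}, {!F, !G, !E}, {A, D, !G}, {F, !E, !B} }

Try A = true.
From the singleton clause (G), G = true.
From the singleton clause (B), B = true.
From the singleton clause (!F), F = false.
From the singleton clause (!E), E = false.
From the singleton clause (!D), D = false.
All clauses hold; C can take either value.
A satisfying assignment: A ↦ true,  B ↦ true,  C ↦ true,  D ↦ false,  E ↦ false,  F ↦ false,  G ↦ true.

Satisfiable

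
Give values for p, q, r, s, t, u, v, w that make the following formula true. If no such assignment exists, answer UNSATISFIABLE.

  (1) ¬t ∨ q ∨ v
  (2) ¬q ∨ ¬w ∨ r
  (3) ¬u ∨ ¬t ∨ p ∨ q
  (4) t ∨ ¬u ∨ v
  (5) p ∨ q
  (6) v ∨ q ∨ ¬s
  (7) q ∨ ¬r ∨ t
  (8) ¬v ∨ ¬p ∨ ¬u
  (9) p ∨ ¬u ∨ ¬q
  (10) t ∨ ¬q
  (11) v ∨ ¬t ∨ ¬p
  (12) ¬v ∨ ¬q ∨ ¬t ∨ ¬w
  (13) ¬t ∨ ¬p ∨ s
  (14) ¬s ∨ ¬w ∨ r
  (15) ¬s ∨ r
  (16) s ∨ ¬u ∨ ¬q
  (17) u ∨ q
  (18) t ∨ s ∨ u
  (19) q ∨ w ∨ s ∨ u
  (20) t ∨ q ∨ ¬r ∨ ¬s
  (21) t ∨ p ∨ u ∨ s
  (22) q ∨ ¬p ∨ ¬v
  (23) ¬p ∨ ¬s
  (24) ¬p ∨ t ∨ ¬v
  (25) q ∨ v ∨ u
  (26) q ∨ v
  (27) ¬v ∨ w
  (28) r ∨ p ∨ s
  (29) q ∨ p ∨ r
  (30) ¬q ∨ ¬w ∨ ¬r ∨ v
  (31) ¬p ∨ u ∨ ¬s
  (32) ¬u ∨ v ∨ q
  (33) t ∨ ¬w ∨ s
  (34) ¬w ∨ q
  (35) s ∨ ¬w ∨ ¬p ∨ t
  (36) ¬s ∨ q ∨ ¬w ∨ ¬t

p ↦ False, q ↦ True, r ↦ True, s ↦ False, t ↦ True, u ↦ False, v ↦ False, w ↦ False

Try p = False.
From the singleton clause (q), q = True.
From the singleton clause (¬u), u = False.
From the singleton clause (t), t = True.
Try w = False.
From the singleton clause (¬v), v = False.
Try s = False.
From the singleton clause (r), r = True.
Every clause now holds.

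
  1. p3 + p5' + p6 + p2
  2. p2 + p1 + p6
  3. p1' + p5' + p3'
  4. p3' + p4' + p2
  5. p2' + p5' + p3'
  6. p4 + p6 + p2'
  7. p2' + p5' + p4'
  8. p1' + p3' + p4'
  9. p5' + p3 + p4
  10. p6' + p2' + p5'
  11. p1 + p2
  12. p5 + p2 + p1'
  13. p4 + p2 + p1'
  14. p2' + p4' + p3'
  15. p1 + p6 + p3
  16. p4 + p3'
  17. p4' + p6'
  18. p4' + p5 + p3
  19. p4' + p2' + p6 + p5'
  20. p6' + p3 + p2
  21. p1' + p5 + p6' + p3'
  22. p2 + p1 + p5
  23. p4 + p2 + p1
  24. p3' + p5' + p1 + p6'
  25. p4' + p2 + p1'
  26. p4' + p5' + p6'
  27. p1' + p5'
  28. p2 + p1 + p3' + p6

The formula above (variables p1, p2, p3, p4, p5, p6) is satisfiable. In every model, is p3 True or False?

Suppose p3 = 1.
Unit clause (p4) forces p4 = 1.
Unit clause (p2) forces p2 = 1.
That conflicts with the unit clause (p2').
So every satisfying assignment has p3 = False.

False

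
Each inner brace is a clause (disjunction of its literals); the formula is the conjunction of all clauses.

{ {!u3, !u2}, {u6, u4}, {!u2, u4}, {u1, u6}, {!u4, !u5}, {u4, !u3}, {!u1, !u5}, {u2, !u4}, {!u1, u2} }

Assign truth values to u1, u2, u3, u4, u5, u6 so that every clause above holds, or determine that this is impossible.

Branch on u3: set u3 = false.
Branch on u6: set u6 = true.
Branch on u2: set u2 = false.
The clause (!u4) is unit, so u4 = false.
The clause (!u1) is unit, so u1 = false.
Every clause is now satisfied; u5 is unconstrained.

u1: false; u2: false; u3: false; u4: false; u5: true; u6: true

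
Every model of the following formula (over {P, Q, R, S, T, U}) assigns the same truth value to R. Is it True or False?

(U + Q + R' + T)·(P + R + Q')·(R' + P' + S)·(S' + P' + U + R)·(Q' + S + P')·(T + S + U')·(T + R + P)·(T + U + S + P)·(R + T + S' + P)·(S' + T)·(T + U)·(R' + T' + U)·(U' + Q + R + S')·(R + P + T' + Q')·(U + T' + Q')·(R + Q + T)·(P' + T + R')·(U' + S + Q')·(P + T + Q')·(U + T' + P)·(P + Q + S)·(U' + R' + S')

Suppose R = 1.
Case P = 0:
Case S = 0:
From the singleton clause (Q), Q = 1.
From the singleton clause (U'), U = 0.
From the singleton clause (T), T = 1.
That conflicts with the unit clause (T').
Undo S and try S = 1.
From the singleton clause (T), T = 1.
From the singleton clause (U), U = 1.
That conflicts with the unit clause (U').
Neither S = 1 nor S = 0 works.
Undo P and try P = 1.
From the singleton clause (S), S = 1.
From the singleton clause (T), T = 1.
From the singleton clause (U), U = 1.
That conflicts with the unit clause (U').
Neither P = 1 nor P = 0 works.
So every satisfying assignment has R = False.

False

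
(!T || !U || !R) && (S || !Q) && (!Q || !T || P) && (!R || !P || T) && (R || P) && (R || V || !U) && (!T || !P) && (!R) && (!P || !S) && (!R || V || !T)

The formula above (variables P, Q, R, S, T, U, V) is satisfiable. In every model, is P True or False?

Suppose P = false.
Unit clause (R) forces R = true.
Now (!R) is unsatisfied and unit — conflict.
So every satisfying assignment has P = True.

True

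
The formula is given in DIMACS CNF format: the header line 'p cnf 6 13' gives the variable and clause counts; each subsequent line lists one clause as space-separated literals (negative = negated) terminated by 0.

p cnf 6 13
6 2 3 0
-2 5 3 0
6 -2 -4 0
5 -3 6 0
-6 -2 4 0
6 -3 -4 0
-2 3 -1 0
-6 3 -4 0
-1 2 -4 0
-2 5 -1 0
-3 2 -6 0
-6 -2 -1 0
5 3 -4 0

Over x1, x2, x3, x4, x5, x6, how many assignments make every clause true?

11

There are 2^6 = 64 truth assignments over (x1, x2, x3, x4, x5, x6).
Split on x4. With x4 = True, the clauses containing x4 are satisfied and ¬x4 drops from the rest; 2 of the 2^5 = 32 assignments to the other variables satisfy what remains.
With x4 = False, by the same count on the reduced clause set, 9 assignments work.
(One model: x1=F, x2=F, x3=F, x4=F, x5=F, x6=T.)
Total: 2 + 9 = 11.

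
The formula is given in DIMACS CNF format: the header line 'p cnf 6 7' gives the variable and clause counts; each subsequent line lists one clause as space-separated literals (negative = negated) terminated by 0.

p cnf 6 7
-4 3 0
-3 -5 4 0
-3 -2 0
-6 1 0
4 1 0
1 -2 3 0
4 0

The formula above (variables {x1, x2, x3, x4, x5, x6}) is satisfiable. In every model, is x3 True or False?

Suppose x3 = False.
From the singleton clause (¬x4), x4 = False.
That conflicts with the unit clause (x4).
So every satisfying assignment has x3 = True.

True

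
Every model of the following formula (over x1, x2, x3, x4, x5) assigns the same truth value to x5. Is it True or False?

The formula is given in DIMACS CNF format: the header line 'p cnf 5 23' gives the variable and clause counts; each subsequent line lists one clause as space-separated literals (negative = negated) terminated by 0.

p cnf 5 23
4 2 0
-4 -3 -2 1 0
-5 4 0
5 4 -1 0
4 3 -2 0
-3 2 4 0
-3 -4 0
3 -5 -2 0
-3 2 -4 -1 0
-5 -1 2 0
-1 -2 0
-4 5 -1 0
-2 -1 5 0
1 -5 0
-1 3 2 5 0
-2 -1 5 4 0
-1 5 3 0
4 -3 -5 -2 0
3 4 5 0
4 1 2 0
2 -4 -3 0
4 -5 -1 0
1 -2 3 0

False

Suppose x5 = True.
(x4) alone gives x4 = True.
(¬x3) alone gives x3 = False.
(¬x2) alone gives x2 = False.
(¬x1) alone gives x1 = False.
Now (x1) is unsatisfied and unit — conflict.
So every satisfying assignment has x5 = False.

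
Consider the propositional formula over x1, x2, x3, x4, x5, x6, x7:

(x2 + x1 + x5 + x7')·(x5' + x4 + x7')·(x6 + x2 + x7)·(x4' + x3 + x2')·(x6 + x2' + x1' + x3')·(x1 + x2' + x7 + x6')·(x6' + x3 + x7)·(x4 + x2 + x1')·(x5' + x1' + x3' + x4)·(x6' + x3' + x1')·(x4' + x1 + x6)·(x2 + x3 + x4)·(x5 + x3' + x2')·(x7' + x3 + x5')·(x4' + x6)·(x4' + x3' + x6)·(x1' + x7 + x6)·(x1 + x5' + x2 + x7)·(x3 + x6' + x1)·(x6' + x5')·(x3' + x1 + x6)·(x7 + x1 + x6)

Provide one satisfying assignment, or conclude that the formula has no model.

Suppose x4 = 0.
Suppose x5 = 0.
Suppose x2 = 1.
The clause (x3') is unit, so x3 = 0.
Suppose x6 = 1.
The clause (x7) is unit, so x7 = 1.
The clause (x1) is unit, so x1 = 1.
All clauses are satisfied.

x1=1,  x2=1,  x3=0,  x4=0,  x5=0,  x6=1,  x7=1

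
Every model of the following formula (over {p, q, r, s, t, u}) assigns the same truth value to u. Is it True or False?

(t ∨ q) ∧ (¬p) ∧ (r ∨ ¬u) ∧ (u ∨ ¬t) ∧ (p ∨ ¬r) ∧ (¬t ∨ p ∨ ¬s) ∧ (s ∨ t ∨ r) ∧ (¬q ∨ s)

Suppose u = True.
(¬p) alone gives p = False.
(r) alone gives r = True.
Now (¬r) is unsatisfied and unit — conflict.
So every satisfying assignment has u = False.

False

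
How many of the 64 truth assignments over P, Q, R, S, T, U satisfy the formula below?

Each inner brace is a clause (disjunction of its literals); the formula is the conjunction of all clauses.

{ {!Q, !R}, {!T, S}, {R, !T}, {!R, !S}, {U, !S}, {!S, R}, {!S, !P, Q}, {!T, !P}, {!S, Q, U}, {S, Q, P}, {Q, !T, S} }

There are 2^6 = 64 truth assignments over (P, Q, R, S, T, U).
Split on U. With U = true, the clauses containing U are satisfied and !U drops from the rest; 4 of the 2^5 = 32 assignments to the other variables satisfy what remains.
With U = false, by the same count on the reduced clause set, 4 assignments work.
(One model: P=F, Q=T, R=F, S=F, T=F, U=F.)
Total: 4 + 4 = 8.

8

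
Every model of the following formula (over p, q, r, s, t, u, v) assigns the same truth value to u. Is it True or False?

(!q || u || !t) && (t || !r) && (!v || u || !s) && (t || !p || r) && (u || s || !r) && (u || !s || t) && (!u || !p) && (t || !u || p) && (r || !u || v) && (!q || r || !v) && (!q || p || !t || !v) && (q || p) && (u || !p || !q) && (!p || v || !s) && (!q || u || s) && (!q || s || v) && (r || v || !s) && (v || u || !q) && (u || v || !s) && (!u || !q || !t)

False

Suppose u = true.
Unit clause (!p) forces p = false.
Unit clause (t) forces t = true.
Unit clause (q) forces q = true.
Now (!q) is unsatisfied and unit — conflict.
So every satisfying assignment has u = False.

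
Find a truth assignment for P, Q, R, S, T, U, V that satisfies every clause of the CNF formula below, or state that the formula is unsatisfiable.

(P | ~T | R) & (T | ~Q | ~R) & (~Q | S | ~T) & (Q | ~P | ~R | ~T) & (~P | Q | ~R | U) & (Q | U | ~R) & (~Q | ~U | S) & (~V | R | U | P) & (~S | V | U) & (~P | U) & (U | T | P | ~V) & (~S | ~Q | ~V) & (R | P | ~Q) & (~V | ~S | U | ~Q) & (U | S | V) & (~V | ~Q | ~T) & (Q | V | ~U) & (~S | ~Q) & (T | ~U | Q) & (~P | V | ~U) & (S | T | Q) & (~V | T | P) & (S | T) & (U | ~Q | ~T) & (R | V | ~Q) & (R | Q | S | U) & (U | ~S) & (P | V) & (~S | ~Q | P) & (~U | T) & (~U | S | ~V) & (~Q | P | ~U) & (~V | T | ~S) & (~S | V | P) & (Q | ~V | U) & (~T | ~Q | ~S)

P: 1, Q: 0, R: 0, S: 1, T: 1, U: 1, V: 1

Suppose P = 1.
(U) alone gives U = 1.
(V) alone gives V = 1.
(T) alone gives T = 1.
(~Q) alone gives Q = 0.
(~R) alone gives R = 0.
(S) alone gives S = 1.
Every clause now holds.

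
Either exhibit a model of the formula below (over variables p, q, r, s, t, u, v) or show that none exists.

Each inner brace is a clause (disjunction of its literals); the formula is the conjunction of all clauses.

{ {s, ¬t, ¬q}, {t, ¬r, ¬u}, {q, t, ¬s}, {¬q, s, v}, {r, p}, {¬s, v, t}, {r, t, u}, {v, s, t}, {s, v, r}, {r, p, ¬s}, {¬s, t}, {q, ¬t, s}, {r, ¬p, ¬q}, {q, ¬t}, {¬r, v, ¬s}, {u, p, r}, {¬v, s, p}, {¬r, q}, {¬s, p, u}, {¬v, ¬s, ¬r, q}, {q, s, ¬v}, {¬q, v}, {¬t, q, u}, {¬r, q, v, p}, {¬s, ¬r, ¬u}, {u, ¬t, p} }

p=True; q=True; r=True; s=False; t=False; u=False; v=True

Case r = True:
The clause (q) is unit, so q = True.
The clause (v) is unit, so v = True.
Case s = False:
The clause (¬t) is unit, so t = False.
The clause (¬u) is unit, so u = False.
The clause (p) is unit, so p = True.
All clauses are satisfied.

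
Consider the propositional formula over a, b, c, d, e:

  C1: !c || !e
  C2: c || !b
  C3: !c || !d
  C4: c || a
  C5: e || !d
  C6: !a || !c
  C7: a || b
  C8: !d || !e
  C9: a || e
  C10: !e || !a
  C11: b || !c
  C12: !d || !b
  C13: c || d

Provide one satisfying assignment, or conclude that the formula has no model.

Branch on c: set c = false.
(!b) alone gives b = false.
(a) alone gives a = true.
(!e) alone gives e = false.
(!d) alone gives d = false.
That conflicts with the unit clause (d).
Undo c and try c = true.
(!e) alone gives e = false.
(!d) alone gives d = false.
(!a) alone gives a = false.
That conflicts with the unit clause (a).
Both values of c lead to a conflict.

UNSATISFIABLE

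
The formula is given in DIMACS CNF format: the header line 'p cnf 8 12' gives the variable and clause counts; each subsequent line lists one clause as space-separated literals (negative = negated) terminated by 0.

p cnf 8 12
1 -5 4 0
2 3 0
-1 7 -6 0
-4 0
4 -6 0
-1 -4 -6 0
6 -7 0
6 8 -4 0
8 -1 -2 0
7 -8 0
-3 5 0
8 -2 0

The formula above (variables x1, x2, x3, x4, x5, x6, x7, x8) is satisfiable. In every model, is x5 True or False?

True

Suppose x5 = False.
Unit clause (¬x4) forces x4 = False.
Unit clause (¬x6) forces x6 = False.
Unit clause (¬x7) forces x7 = False.
Unit clause (¬x8) forces x8 = False.
Unit clause (¬x3) forces x3 = False.
Unit clause (x2) forces x2 = True.
Now (¬x2) is unsatisfied and unit — conflict.
So every satisfying assignment has x5 = True.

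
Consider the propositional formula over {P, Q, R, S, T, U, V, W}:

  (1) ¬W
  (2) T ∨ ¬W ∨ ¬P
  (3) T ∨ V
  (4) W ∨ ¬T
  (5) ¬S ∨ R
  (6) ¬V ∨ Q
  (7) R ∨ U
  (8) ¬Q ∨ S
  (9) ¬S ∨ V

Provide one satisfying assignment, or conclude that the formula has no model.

P=False,  Q=True,  R=True,  S=True,  T=False,  U=False,  V=True,  W=False

Unit clause (¬W) forces W = False.
Unit clause (¬T) forces T = False.
Unit clause (V) forces V = True.
Unit clause (Q) forces Q = True.
Unit clause (S) forces S = True.
Unit clause (R) forces R = True.
No clause remains; P, U are free.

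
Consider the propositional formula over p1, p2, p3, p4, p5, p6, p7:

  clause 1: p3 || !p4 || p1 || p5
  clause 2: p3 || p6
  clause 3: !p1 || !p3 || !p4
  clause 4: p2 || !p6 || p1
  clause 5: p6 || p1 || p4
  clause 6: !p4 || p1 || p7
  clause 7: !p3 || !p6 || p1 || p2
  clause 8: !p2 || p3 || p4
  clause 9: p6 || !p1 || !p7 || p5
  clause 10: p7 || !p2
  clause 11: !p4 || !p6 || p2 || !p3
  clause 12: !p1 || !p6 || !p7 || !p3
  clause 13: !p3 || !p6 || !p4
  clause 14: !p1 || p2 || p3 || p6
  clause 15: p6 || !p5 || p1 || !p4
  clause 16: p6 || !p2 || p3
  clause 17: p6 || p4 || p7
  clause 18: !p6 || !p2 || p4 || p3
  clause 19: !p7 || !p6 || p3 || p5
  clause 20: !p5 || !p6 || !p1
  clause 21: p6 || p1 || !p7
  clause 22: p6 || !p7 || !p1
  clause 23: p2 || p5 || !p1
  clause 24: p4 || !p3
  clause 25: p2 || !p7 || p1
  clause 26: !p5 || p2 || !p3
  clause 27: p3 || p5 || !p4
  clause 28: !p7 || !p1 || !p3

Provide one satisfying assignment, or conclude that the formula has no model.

Branch on p3: set p3 = false.
(p6) alone gives p6 = true.
Branch on p2: set p2 = true.
(p4) alone gives p4 = true.
(p7) alone gives p7 = true.
(p5) alone gives p5 = true.
(!p1) alone gives p1 = false.
This assignment satisfies each clause.

p1=false, p2=true, p3=false, p4=true, p5=true, p6=true, p7=true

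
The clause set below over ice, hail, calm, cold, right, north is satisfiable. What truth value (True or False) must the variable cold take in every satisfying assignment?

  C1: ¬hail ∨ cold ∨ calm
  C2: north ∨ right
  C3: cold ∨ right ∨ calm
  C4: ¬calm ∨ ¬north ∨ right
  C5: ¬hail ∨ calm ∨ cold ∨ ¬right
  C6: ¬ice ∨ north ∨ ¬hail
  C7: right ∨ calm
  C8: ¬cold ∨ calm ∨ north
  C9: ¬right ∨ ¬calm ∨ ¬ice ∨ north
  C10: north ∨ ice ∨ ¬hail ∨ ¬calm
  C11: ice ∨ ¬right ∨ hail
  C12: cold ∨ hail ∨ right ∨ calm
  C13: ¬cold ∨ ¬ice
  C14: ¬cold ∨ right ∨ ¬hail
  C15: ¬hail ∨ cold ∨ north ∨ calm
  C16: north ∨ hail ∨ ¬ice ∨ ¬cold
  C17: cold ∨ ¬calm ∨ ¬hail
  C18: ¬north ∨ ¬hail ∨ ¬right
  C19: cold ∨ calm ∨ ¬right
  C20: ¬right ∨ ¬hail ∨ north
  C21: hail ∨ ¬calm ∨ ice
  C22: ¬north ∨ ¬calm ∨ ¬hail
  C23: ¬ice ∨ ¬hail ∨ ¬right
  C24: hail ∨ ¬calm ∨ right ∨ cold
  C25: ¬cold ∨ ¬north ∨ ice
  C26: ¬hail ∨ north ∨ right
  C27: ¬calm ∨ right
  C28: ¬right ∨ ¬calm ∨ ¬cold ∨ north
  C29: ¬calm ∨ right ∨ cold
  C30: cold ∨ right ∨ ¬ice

False

Suppose cold = True.
The clause (¬ice) is unit, so ice = False.
The clause (¬north) is unit, so north = False.
The clause (right) is unit, so right = True.
The clause (calm) is unit, so calm = True.
That conflicts with the unit clause (¬calm).
So every satisfying assignment has cold = False.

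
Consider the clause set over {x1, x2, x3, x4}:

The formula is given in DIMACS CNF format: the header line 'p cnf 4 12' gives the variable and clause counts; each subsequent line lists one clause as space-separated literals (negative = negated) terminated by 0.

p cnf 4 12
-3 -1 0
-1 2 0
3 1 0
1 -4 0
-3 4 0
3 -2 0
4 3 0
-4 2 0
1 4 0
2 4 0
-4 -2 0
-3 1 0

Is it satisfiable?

No

Suppose x3 = False.
Unit clause (x1) forces x1 = True.
Unit clause (x2) forces x2 = True.
But (¬x2) is also a unit clause — contradiction.
Backtrack on x3: now try x3 = True.
Unit clause (¬x1) forces x1 = False.
But (x1) is also a unit clause — contradiction.
Neither x3 = True nor x3 = False works.
No assignment satisfies every clause.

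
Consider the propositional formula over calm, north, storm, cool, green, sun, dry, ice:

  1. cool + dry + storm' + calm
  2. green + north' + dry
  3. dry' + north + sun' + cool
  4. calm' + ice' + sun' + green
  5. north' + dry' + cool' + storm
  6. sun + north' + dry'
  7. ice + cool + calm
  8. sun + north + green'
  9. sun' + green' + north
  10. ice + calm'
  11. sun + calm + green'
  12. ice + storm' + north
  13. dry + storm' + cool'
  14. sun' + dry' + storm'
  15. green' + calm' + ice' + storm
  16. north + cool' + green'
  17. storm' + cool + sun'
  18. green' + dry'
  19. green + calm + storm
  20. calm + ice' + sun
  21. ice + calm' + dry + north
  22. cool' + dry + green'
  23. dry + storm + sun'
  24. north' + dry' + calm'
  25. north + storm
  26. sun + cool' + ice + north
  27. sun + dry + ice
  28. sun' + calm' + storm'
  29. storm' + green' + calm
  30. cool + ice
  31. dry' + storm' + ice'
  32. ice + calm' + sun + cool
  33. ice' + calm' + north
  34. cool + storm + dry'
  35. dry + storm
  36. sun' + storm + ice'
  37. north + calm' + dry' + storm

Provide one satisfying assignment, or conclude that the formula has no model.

Try ice = 1.
Try green = 1.
(dry') alone gives dry = 0.
(cool') alone gives cool = 0.
(storm) alone gives storm = 1.
(calm) alone gives calm = 1.
(sun') alone gives sun = 0.
(north) alone gives north = 1.
Every clause now holds.

calm ↦ 1, north ↦ 1, storm ↦ 1, cool ↦ 0, green ↦ 1, sun ↦ 0, dry ↦ 0, ice ↦ 1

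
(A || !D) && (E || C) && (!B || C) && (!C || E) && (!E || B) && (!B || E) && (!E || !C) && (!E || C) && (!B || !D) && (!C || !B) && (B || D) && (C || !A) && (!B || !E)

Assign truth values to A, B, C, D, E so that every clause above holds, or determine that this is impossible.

Case A = true:
Unit clause (C) forces C = true.
Unit clause (E) forces E = true.
But (!E) is also a unit clause — contradiction.
So A must be the other value — set A = false.
Unit clause (!D) forces D = false.
Unit clause (B) forces B = true.
Unit clause (C) forces C = true.
But (!C) is also a unit clause — contradiction.
Both values of A lead to a conflict.

UNSATISFIABLE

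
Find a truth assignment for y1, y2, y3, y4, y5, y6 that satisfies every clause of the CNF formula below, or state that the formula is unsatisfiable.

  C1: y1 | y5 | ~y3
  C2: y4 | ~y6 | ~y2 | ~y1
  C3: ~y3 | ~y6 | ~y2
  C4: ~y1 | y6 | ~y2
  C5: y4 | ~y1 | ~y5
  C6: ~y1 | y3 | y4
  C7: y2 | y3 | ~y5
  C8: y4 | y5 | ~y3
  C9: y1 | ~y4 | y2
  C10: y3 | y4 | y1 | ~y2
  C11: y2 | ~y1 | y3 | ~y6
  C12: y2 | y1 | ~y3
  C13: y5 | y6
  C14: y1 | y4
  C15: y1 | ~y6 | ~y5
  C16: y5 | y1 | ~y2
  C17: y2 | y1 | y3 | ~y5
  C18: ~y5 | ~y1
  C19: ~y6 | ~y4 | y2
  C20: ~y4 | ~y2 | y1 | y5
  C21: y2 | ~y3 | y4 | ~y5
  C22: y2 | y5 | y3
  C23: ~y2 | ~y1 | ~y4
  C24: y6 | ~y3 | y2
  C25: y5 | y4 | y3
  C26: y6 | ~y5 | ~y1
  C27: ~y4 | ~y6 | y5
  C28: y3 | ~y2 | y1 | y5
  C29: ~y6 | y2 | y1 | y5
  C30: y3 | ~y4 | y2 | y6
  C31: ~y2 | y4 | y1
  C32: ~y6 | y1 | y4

Suppose y5 = 1.
From the singleton clause (~y1), y1 = 0.
From the singleton clause (y4), y4 = 1.
From the singleton clause (y2), y2 = 1.
From the singleton clause (~y6), y6 = 0.
Every clause is now satisfied; y3 is unconstrained.

y1=0,  y2=1,  y3=0,  y4=1,  y5=1,  y6=0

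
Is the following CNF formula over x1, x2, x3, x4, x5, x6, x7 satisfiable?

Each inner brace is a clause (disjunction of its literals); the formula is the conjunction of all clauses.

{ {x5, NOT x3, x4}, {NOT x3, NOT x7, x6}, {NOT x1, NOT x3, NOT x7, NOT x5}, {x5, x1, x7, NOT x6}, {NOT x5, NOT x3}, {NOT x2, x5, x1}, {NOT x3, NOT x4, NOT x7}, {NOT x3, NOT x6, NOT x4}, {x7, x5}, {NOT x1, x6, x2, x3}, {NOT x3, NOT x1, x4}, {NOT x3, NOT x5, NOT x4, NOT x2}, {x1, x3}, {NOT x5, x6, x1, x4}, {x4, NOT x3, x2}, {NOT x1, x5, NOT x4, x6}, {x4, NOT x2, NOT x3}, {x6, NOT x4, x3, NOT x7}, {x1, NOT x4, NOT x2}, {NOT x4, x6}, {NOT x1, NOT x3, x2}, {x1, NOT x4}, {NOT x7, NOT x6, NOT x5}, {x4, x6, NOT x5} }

Satisfiable

Try x5 = true.
The clause (NOT x3) is unit, so x3 = false.
The clause (x1) is unit, so x1 = true.
Try x6 = true.
The clause (NOT x7) is unit, so x7 = false.
Every clause is now satisfied; x2, x4 are unconstrained.
A satisfying assignment: x1: true, x2: true, x3: false, x4: false, x5: true, x6: true, x7: false.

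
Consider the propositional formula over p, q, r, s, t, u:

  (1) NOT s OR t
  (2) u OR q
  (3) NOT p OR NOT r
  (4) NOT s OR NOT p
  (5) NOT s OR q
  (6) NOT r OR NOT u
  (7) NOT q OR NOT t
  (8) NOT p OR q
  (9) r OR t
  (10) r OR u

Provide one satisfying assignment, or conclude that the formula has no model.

Case s = false:
Case u = false:
From the singleton clause (q), q = true.
From the singleton clause (NOT t), t = false.
From the singleton clause (r), r = true.
From the singleton clause (NOT p), p = false.
All clauses are satisfied.

p: false,  q: true,  r: true,  s: false,  t: false,  u: false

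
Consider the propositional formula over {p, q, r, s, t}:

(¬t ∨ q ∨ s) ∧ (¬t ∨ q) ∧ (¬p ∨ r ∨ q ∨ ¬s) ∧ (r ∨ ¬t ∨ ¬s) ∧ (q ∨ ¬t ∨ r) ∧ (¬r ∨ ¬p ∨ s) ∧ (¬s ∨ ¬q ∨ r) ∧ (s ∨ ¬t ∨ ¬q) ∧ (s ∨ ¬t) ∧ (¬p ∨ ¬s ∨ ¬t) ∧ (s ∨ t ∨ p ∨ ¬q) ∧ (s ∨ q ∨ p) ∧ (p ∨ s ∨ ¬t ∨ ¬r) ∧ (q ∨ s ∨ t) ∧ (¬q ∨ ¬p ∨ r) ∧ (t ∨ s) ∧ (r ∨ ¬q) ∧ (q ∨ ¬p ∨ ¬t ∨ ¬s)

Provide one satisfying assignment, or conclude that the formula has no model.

Try t = False.
The clause (s) is unit, so s = True.
Try q = False.
Try p = False.
No clause remains; r is free.

p: False, q: False, r: True, s: True, t: False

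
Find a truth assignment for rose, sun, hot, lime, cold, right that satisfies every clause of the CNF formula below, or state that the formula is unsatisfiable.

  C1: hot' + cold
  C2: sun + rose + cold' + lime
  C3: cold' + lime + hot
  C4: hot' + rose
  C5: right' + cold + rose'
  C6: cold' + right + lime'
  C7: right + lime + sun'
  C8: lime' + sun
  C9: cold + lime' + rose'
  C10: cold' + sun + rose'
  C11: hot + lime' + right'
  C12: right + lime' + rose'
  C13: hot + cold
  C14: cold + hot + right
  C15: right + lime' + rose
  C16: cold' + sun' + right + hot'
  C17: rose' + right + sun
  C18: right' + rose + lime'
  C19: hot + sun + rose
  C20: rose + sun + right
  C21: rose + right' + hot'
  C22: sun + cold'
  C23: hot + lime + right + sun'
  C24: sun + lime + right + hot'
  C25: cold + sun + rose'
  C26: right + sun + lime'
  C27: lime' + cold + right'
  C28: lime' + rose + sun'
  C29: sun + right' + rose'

Branch on hot: set hot = 1.
From the singleton clause (cold), cold = 1.
From the singleton clause (rose), rose = 1.
From the singleton clause (sun), sun = 1.
From the singleton clause (right), right = 1.
No clause remains; lime is free.

rose ↦ 1,  sun ↦ 1,  hot ↦ 1,  lime ↦ 1,  cold ↦ 1,  right ↦ 1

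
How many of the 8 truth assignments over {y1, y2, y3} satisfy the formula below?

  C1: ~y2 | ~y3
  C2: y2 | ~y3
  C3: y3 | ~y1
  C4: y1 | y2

There are 2^3 = 8 truth assignments over (y1, y2, y3).
Check each against the 4 clauses (columns in the order y1, y2, y3):
  F F F  ✗ fails (y1 | y2)
  F F T  ✗ fails (y2 | ~y3)
  F T F  ✓ satisfies all
  F T T  ✗ fails (~y2 | ~y3)
  T F F  ✗ fails (y3 | ~y1)
  T F T  ✗ fails (y2 | ~y3)
  T T F  ✗ fails (y3 | ~y1)
  T T T  ✗ fails (~y2 | ~y3)
1 of the 8 rows is a model.

1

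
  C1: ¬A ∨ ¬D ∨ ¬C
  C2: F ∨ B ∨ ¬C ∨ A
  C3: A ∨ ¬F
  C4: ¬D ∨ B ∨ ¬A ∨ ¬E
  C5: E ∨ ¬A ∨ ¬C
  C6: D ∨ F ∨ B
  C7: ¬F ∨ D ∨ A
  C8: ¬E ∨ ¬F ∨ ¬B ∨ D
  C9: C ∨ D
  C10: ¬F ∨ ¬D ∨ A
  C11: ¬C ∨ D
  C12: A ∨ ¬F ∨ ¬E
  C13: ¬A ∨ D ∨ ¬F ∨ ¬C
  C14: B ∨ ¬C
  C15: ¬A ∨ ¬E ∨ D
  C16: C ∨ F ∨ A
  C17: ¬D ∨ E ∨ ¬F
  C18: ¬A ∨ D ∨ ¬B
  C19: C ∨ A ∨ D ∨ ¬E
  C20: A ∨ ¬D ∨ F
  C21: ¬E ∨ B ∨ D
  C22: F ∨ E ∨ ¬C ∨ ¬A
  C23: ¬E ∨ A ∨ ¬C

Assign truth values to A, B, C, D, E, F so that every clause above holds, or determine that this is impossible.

Case A = True:
Case D = True:
From the singleton clause (¬C), C = False.
Case B = True:
Case E = False:
From the singleton clause (¬F), F = False.
This assignment satisfies each clause.

A: True; B: True; C: False; D: True; E: False; F: False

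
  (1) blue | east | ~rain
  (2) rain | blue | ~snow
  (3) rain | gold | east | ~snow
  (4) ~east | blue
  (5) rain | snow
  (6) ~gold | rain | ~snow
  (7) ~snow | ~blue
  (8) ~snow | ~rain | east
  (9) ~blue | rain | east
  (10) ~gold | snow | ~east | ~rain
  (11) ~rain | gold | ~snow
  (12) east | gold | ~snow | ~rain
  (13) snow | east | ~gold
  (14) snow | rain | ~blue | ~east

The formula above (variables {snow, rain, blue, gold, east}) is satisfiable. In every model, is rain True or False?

Suppose rain = 0.
The clause (snow) is unit, so snow = 1.
The clause (blue) is unit, so blue = 1.
Now (~blue) is unsatisfied and unit — conflict.
So every satisfying assignment has rain = True.

True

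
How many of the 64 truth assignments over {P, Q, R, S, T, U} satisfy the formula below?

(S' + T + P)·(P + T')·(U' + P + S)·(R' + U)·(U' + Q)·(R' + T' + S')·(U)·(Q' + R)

There are 2^6 = 64 truth assignments over (P, Q, R, S, T, U).
Split on P. With P = 1, the clauses containing P are satisfied and P' drops from the rest; 3 of the 2^5 = 32 assignments to the other variables satisfy what remains.
With P = 0, by the same count on the reduced clause set, 0 assignments work.
(One model: P=T, Q=T, R=T, S=F, T=F, U=T.)
Total: 3 + 0 = 3.

3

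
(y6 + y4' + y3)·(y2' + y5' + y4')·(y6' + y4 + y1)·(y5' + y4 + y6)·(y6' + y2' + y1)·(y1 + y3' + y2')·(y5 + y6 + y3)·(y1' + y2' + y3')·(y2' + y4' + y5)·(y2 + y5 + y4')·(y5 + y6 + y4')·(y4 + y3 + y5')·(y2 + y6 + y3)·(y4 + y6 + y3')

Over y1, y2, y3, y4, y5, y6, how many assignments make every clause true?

10

There are 2^6 = 64 truth assignments over (y1, y2, y3, y4, y5, y6).
Split on y3. With y3 = 1, the clauses containing y3 are satisfied and y3' drops from the rest; 6 of the 2^5 = 32 assignments to the other variables satisfy what remains.
With y3 = 0, by the same count on the reduced clause set, 4 assignments work.
Total: 6 + 4 = 10.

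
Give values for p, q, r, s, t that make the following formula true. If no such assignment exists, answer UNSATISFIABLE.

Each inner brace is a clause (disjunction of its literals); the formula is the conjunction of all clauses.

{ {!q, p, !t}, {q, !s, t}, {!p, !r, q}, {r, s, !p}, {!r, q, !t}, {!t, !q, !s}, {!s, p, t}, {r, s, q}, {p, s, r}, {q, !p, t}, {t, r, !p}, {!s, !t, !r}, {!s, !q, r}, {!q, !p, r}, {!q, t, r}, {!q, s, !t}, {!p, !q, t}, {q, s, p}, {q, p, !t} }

Case q = false:
Case s = true:
The clause (t) is unit, so t = true.
The clause (!r) is unit, so r = false.
The clause (p) is unit, so p = true.
This assignment satisfies each clause.

p ↦ true, q ↦ false, r ↦ false, s ↦ true, t ↦ true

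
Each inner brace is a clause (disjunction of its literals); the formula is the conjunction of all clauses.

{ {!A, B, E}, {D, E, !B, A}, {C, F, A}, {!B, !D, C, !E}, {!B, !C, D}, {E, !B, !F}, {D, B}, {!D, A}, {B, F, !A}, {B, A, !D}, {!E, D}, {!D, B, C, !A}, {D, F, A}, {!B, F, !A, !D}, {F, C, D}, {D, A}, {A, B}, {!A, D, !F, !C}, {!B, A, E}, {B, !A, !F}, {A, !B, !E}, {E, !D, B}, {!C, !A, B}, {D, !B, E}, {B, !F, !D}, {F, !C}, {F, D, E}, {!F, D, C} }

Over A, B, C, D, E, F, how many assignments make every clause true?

1

There are 2^6 = 64 truth assignments over (A, B, C, D, E, F).
Split on C. With C = true, the clauses containing C are satisfied and !C drops from the rest; 1 of the 2^5 = 32 assignments to the other variables satisfy what remains.
With C = false, by the same count on the reduced clause set, 0 assignments work.
Total: 1 + 0 = 1.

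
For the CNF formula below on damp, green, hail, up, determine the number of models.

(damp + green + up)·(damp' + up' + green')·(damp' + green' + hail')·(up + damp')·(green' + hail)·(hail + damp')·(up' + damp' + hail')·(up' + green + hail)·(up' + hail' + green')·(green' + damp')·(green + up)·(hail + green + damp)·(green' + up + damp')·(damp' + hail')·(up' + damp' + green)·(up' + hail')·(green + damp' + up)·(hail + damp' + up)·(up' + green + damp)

There are 2^4 = 16 truth assignments over (damp, green, hail, up).
Check each against the 19 clauses (columns in the order damp, green, hail, up):
  F F F F  ✗ fails (damp + green + up)
  F F F T  ✗ fails (up' + green + hail)
  F F T F  ✗ fails (damp + green + up)
  F F T T  ✗ fails (up' + hail')
  F T F F  ✗ fails (green' + hail)
  F T F T  ✗ fails (green' + hail)
  F T T F  ✓ satisfies all
  F T T T  ✗ fails (up' + hail' + green')
  T F F F  ✗ fails (up + damp')
  T F F T  ✗ fails (hail + damp')
  T F T F  ✗ fails (up + damp')
  T F T T  ✗ fails (up' + damp' + hail')
  T T F F  ✗ fails (up + damp')
  T T F T  ✗ fails (damp' + up' + green')
  T T T F  ✗ fails (damp' + green' + hail')
  T T T T  ✗ fails (damp' + up' + green')
1 of the 16 rows is a model.

1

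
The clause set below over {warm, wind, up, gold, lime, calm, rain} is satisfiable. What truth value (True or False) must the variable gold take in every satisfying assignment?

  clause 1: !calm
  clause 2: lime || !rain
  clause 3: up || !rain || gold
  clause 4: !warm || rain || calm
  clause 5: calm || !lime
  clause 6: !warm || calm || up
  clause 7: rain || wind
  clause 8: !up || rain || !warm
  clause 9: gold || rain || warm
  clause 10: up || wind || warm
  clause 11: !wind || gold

Suppose gold = false.
From the singleton clause (!calm), calm = false.
From the singleton clause (!lime), lime = false.
From the singleton clause (!rain), rain = false.
From the singleton clause (!warm), warm = false.
But (warm) is also a unit clause — contradiction.
So every satisfying assignment has gold = True.

True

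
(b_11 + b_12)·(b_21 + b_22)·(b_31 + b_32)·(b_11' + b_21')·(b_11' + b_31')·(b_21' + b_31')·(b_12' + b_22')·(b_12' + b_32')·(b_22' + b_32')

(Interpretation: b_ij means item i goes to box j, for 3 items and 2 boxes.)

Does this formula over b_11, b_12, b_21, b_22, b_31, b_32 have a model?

Unsatisfiable

Try b_11 = 1.
The clause (b_21') is unit, so b_21 = 0.
The clause (b_22) is unit, so b_22 = 1.
The clause (b_31') is unit, so b_31 = 0.
The clause (b_32) is unit, so b_32 = 1.
That conflicts with the unit clause (b_32').
So b_11 must be the other value — set b_11 = 0.
The clause (b_12) is unit, so b_12 = 1.
The clause (b_22') is unit, so b_22 = 0.
The clause (b_21) is unit, so b_21 = 1.
The clause (b_31') is unit, so b_31 = 0.
The clause (b_32) is unit, so b_32 = 1.
That conflicts with the unit clause (b_32').
Both values of b_11 lead to a conflict.
No assignment satisfies every clause.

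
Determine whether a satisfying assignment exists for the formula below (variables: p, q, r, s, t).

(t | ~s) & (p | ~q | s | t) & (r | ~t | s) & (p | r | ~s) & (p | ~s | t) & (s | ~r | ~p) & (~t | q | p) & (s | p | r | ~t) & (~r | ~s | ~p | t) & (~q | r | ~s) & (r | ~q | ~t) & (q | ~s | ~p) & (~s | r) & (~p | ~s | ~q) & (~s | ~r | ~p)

Try t = 0.
The clause (~s) is unit, so s = 0.
Try p = 1.
The clause (~r) is unit, so r = 0.
Every clause is now satisfied; q is unconstrained.
A satisfying assignment: p: 1, q: 0, r: 0, s: 0, t: 0.

Satisfiable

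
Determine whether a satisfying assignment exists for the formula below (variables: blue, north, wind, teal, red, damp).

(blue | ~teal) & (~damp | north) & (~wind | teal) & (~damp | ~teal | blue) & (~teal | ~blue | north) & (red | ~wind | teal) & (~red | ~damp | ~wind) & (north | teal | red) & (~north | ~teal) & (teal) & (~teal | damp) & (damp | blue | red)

From the singleton clause (teal), teal = 1.
From the singleton clause (blue), blue = 1.
From the singleton clause (north), north = 1.
Now (~north) is unsatisfied and unit — conflict.
No assignment satisfies every clause.

Unsatisfiable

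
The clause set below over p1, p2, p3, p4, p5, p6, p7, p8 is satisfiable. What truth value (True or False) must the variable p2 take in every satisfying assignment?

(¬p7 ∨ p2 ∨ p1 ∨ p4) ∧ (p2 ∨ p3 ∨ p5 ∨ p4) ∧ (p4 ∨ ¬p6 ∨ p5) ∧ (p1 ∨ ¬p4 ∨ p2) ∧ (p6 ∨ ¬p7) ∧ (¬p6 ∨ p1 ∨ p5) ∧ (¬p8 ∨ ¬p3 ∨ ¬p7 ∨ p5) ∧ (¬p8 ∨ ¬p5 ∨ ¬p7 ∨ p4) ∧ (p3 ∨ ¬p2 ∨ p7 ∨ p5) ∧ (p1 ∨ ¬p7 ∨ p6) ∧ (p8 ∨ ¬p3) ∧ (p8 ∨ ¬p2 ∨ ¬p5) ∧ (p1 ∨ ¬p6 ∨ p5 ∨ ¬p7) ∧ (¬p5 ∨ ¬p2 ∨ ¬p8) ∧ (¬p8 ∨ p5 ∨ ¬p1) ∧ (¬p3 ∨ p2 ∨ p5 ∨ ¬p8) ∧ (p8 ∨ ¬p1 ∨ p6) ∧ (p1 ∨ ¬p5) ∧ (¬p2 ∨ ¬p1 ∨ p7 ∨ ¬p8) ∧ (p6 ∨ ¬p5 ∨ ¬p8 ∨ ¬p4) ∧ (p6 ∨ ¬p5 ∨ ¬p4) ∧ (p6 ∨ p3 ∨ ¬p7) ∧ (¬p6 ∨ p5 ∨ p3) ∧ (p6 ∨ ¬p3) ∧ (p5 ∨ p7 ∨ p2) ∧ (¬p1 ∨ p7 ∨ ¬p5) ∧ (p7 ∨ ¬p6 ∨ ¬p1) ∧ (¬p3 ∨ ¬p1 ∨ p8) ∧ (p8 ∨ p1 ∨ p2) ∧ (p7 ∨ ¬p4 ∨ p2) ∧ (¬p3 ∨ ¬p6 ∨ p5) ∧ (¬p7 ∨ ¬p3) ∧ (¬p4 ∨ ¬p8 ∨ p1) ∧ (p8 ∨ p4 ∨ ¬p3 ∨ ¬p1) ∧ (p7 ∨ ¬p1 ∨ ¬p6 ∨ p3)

Suppose p2 = True.
Case p6 = True:
Case p4 = True:
Case p1 = True:
Unit clause (p7) forces p7 = True.
Unit clause (¬p3) forces p3 = False.
Unit clause (p5) forces p5 = True.
Unit clause (p8) forces p8 = True.
That conflicts with the unit clause (¬p8).
So p1 must be the other value — set p1 = False.
Unit clause (p5) forces p5 = True.
That conflicts with the unit clause (¬p5).
Neither p1 = True nor p1 = False works.
So p4 must be the other value — set p4 = False.
Unit clause (p5) forces p5 = True.
Unit clause (p8) forces p8 = True.
That conflicts with the unit clause (¬p8).
Neither p4 = True nor p4 = False works.
So p6 must be the other value — set p6 = False.
Unit clause (¬p7) forces p7 = False.
Unit clause (¬p3) forces p3 = False.
Unit clause (p5) forces p5 = True.
Unit clause (p8) forces p8 = True.
That conflicts with the unit clause (¬p8).
Neither p6 = True nor p6 = False works.
So every satisfying assignment has p2 = False.

False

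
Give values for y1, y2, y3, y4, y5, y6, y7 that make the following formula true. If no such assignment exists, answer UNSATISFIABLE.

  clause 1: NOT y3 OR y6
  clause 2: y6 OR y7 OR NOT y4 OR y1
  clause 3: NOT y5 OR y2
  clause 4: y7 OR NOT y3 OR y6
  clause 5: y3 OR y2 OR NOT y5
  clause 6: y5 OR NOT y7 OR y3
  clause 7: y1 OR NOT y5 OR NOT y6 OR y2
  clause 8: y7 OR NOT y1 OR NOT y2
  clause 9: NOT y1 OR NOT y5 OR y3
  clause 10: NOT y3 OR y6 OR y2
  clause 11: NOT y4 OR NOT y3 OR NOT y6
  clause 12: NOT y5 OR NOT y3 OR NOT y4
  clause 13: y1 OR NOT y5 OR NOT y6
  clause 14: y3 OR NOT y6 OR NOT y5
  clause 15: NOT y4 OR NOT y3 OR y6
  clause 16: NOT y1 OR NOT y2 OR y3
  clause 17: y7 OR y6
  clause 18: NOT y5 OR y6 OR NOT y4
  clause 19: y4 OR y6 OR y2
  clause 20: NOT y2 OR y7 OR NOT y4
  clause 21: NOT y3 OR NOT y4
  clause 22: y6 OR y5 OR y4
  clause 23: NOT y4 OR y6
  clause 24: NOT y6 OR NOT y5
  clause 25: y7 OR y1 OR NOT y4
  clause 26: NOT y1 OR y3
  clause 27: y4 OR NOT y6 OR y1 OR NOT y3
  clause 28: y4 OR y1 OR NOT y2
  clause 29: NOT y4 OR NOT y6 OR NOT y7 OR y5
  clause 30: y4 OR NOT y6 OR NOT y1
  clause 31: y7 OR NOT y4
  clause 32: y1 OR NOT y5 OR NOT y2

Branch on y3: set y3 = false.
From the singleton clause (NOT y1), y1 = false.
Branch on y5: set y5 = false.
From the singleton clause (NOT y7), y7 = false.
From the singleton clause (y6), y6 = true.
From the singleton clause (NOT y4), y4 = false.
From the singleton clause (NOT y2), y2 = false.
All clauses are satisfied.

y1 ↦ false,  y2 ↦ false,  y3 ↦ false,  y4 ↦ false,  y5 ↦ false,  y6 ↦ true,  y7 ↦ false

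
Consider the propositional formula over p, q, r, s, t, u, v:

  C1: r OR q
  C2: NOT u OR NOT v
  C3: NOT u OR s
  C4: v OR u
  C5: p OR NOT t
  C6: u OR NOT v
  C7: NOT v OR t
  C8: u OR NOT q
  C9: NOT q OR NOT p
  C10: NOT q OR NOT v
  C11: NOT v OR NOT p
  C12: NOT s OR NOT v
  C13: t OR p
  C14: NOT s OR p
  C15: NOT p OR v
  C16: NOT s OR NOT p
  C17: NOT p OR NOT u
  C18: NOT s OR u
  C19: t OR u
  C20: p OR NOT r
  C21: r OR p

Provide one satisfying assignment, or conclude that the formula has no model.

Case r = true:
From the singleton clause (p), p = true.
From the singleton clause (NOT q), q = false.
From the singleton clause (NOT v), v = false.
Now (v) is unsatisfied and unit — conflict.
That branch fails; take r = false instead.
From the singleton clause (q), q = true.
From the singleton clause (u), u = true.
From the singleton clause (NOT v), v = false.
From the singleton clause (s), s = true.
From the singleton clause (NOT p), p = false.
Now (p) is unsatisfied and unit — conflict.
Neither r = true nor r = false works.

UNSATISFIABLE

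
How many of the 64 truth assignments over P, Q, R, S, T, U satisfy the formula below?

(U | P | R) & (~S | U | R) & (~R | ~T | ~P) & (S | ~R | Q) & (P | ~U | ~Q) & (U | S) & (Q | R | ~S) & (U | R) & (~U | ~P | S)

14

There are 2^6 = 64 truth assignments over (P, Q, R, S, T, U).
Split on R. With R = 1, the clauses containing R are satisfied and ~R drops from the rest; 10 of the 2^5 = 32 assignments to the other variables satisfy what remains.
With R = 0, by the same count on the reduced clause set, 4 assignments work.
(One model: P=F, Q=F, R=F, S=F, T=F, U=T.)
Total: 10 + 4 = 14.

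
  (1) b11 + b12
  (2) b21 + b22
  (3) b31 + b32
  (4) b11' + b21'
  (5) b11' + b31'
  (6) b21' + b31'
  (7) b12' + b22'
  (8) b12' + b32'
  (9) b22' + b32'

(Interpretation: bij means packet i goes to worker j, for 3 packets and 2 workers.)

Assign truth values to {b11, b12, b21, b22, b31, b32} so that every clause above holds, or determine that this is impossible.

UNSATISFIABLE

Try b11 = 1.
Unit clause (b21') forces b21 = 0.
Unit clause (b22) forces b22 = 1.
Unit clause (b31') forces b31 = 0.
Unit clause (b32) forces b32 = 1.
But (b32') is also a unit clause — contradiction.
Backtrack on b11: now try b11 = 0.
Unit clause (b12) forces b12 = 1.
Unit clause (b22') forces b22 = 0.
Unit clause (b21) forces b21 = 1.
Unit clause (b31') forces b31 = 0.
Unit clause (b32) forces b32 = 1.
But (b32') is also a unit clause — contradiction.
Neither b11 = 1 nor b11 = 0 works.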